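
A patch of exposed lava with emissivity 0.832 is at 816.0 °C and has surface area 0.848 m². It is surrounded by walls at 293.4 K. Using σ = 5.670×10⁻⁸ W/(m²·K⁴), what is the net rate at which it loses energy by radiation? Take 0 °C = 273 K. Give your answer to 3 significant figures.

Net loss ≈ 5.60×10⁴ W

T = 816.0 °C + 273 = 1089.0 K.
Area A = 0.848 m².
Net radiated power P_net = εσA(T⁴ − T₀⁴) = 0.832×5.670×10⁻⁸×0.848×(1089.0⁴ − 293.4⁴).
T⁴ − T₀⁴ = 1.40641×10¹² − 7.41038×10⁹ = 1.39900×10¹² K⁴, so P_net = 5.60×10⁴ W.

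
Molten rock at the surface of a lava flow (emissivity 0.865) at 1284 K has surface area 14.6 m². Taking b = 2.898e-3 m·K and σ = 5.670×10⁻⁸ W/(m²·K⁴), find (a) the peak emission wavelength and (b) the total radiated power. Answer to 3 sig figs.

(a) λ_max = b/T = 2.898×10⁻³/1284 = 2.257×10⁻⁶ m = 2.26 μm.
Area A = 14.6 m².
(b) P = εσAT⁴ = 0.865×5.670×10⁻⁸×14.6×(1284)⁴ = 1.95×10⁶ W.

λ_max ≈ 2.26 μm; P ≈ 1.95×10⁶ W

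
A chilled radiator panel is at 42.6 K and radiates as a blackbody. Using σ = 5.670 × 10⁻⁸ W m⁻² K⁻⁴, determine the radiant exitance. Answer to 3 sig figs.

Stefan–Boltzmann: I = σT⁴ = 5.670×10⁻⁸ × (42.6)⁴ = 0.187 W/m².

I ≈ 0.187 W/m²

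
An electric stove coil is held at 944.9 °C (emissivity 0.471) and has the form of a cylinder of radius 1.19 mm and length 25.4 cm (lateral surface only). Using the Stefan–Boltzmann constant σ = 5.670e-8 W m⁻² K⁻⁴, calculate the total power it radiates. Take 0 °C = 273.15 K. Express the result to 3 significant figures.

T = 944.9 °C + 273.15 = 1218.05 K.
Lateral area A = 2πrL = 2π×1.19×10⁻³×0.254 = 1.89916×10⁻³ m².
P = εσAT⁴ = 0.471 × 5.670×10⁻⁸ × 1.89916×10⁻³ × (1218.05)⁴ = 112 W.

P ≈ 112 W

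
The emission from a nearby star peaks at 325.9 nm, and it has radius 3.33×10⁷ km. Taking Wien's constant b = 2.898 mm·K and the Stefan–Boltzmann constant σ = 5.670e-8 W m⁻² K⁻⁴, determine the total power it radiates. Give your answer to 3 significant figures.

Wien's law: T = b/λ_max = 2.898×10⁻³/3.259×10⁻⁷ = 8892.30 K.
Surface area A = 4πR² = 4π(3.33×10¹⁰ m)² = 1.39347×10²² m².
Then P = σAT⁴ = 5.670×10⁻⁸×1.39347×10²²×(8892.30)⁴ = 4.94×10³⁰ W.

P ≈ 4.94×10³⁰ W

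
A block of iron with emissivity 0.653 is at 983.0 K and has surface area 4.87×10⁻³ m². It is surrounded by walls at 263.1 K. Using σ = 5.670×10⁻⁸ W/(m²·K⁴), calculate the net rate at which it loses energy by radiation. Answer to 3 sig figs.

Area A = 4.87×10⁻³ m².
Net radiated power P_net = εσA(T⁴ − T₀⁴) = 0.653×5.670×10⁻⁸×4.87×10⁻³×(983.0⁴ − 263.1⁴).
T⁴ − T₀⁴ = 9.33714×10¹¹ − 4.79163×10⁹ = 9.28922×10¹¹ K⁴, so P_net = 167 W.

Net loss ≈ 167 W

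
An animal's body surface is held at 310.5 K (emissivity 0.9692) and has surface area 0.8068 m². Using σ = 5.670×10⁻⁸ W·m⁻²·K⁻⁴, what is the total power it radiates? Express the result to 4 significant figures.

Area A = 0.8068 m².
P = εσAT⁴ = 0.9692 × 5.670×10⁻⁸ × 0.8068 × (310.5)⁴ = 412.1 W.

P ≈ 412.1 W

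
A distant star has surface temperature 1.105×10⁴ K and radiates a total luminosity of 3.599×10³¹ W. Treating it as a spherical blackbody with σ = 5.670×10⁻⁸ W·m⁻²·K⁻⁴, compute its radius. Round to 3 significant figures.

L = 4πR²σT⁴ ⇒ R = √(L/(4πσT⁴)).
σT⁴ = 8.45341×10⁸ W/m², so R = √(3.599×10³¹/(4π×8.45341×10⁸)) = 5.82×10¹⁰ m.

R ≈ 5.82×10¹⁰ m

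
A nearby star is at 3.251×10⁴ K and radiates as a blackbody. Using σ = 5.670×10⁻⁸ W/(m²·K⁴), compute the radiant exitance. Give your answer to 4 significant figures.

Stefan–Boltzmann: I = σT⁴ = 5.670×10⁻⁸ × (3.251×10⁴)⁴ = 6.334×10¹⁰ W/m².

I ≈ 6.334×10¹⁰ W/m²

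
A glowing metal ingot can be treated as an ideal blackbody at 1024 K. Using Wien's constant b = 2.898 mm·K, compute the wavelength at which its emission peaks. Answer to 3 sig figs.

λ_max ≈ 2.83 μm

Wien's displacement law: λ_max = b/T = (2.898×10⁻³ m·K)/(1024 K) = 2.830×10⁻⁶ m.
That is 2.83 μm, in the infrared range.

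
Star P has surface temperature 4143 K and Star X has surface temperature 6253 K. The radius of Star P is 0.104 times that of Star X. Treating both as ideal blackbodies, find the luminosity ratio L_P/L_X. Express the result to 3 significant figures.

L_P/L_X ≈ 2.08×10⁻³

L ∝ R²T⁴, so L_P/L_X = (R_P/R_X)²(T_P/T_X)⁴ = (0.104)² × (4143/6253)⁴ = 0.010816 × 0.192711 = 2.08×10⁻³.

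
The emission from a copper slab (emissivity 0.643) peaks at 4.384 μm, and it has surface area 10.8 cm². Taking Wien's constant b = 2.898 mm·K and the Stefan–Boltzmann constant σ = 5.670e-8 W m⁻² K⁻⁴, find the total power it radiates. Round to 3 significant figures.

P ≈ 7.52 W

Wien's law: T = b/λ_max = 2.898×10⁻³/4.384×10⁻⁶ = 661.040 K.
Area A = 10.8 cm² = 1.08×10⁻³ m².
Then P = εσAT⁴ = 0.643×5.670×10⁻⁸×1.08×10⁻³×(661.040)⁴ = 7.52 W.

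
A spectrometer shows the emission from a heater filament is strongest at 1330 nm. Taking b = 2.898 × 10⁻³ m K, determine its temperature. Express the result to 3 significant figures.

Wien's law gives T = b/λ_max = (2.898×10⁻³ m·K)/(1.330×10⁻⁶ m) = 2.18×10³ K.

T ≈ 2.18×10³ K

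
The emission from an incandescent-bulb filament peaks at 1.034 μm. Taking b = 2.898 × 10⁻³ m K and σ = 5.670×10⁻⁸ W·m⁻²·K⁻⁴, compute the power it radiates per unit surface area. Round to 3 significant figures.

I ≈ 3.50×10⁶ W/m²

Wien's law: T = b/λ_max = 2.898×10⁻³/1.034×10⁻⁶ = 2802.71 K.
Then I = σT⁴ = 5.670×10⁻⁸×(2802.71)⁴ = 3.50×10⁶ W/m².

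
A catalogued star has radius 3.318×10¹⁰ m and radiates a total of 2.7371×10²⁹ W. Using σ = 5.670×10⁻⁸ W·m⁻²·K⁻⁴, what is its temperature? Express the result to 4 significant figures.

Surface area A = 4πR² = 4π(3.318×10¹⁰ m)² = 1.38345×10²² m².
P = σAT⁴ ⇒ T = (P/(σA))^(1/4) = (2.7371×10²⁹/(5.670×10⁻⁸×1.38345×10²²))^(1/4) = 4322 K.

T ≈ 4322 K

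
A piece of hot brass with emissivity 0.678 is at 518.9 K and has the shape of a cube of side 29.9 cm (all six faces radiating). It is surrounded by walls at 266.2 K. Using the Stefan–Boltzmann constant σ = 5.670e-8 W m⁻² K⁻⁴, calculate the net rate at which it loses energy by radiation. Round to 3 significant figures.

Net loss ≈ 1.39×10³ W

Area A = 6s² = 6×(0.299 m)² = 0.536406 m².
Net radiated power P_net = εσA(T⁴ − T₀⁴) = 0.678×5.670×10⁻⁸×0.536406×(518.9⁴ − 266.2⁴).
T⁴ − T₀⁴ = 7.24994×10¹⁰ − 5.02149×10⁹ = 6.74779×10¹⁰ K⁴, so P_net = 1.39×10³ W.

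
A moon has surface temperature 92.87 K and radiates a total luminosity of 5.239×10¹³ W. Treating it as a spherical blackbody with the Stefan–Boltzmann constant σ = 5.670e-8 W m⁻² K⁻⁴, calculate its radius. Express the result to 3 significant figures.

L = 4πR²σT⁴ ⇒ R = √(L/(4πσT⁴)).
σT⁴ = 4.21779 W/m², so R = √(5.239×10¹³/(4π×4.21779)) = 9.94×10⁵ m.

R ≈ 9.94×10⁵ m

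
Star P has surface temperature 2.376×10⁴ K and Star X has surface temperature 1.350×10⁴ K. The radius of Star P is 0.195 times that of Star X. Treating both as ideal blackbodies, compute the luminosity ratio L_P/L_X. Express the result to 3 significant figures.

L ∝ R²T⁴, so L_P/L_X = (R_P/R_X)²(T_P/T_X)⁴ = (0.195)² × (2.376×10⁴/1.350×10⁴)⁴ = 0.038025 × 9.59513 = 0.365.

L_P/L_X ≈ 0.365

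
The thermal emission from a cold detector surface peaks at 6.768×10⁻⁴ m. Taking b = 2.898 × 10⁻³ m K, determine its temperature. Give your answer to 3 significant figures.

T ≈ 4.28 K

Wien's law gives T = b/λ_max = (2.898×10⁻³ m·K)/(6.768×10⁻⁴ m) = 4.28 K.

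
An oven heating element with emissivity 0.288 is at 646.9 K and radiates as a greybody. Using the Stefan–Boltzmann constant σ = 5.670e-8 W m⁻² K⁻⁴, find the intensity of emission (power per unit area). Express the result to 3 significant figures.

Stefan–Boltzmann: I = εσT⁴ = 0.288 × 5.670×10⁻⁸ × (646.9)⁴ = 2.86×10³ W/m².

I ≈ 2.86×10³ W/m²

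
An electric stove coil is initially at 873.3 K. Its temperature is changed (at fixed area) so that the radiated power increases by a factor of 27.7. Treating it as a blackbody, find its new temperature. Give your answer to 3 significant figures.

T₂ ≈ 2.00×10³ K

P ∝ T⁴, so T₂/T₁ = (P₂/P₁)^(1/4) = (27.7)^(1/4) = 2.29414.
T₂ = 873.3 × 2.29414 = 2.00×10³ K.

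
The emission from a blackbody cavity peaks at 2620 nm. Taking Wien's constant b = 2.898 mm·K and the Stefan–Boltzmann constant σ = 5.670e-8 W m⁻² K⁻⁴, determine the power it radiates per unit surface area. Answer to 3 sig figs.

I ≈ 8.49×10⁴ W/m²

Wien's law: T = b/λ_max = 2.898×10⁻³/2.620×10⁻⁶ = 1106.11 K.
Then I = σT⁴ = 5.670×10⁻⁸×(1106.11)⁴ = 8.49×10⁴ W/m².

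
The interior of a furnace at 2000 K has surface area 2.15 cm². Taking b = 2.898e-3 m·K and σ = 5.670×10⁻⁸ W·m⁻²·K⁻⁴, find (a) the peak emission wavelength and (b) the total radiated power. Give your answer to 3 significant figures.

(a) λ_max = b/T = 2.898×10⁻³/2000 = 1.449×10⁻⁶ m = 1.45×10³ nm.
Area A = 2.15 cm² = 2.15×10⁻⁴ m².
(b) P = σAT⁴ = 5.670×10⁻⁸×2.15×10⁻⁴×(2000)⁴ = 195 W.

λ_max ≈ 1.45×10³ nm; P ≈ 195 W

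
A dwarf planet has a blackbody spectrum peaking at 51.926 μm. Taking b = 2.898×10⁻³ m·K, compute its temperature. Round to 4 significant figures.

Wien's law gives T = b/λ_max = (2.898×10⁻³ m·K)/(5.1926×10⁻⁵ m) = 55.81 K.

T ≈ 55.81 K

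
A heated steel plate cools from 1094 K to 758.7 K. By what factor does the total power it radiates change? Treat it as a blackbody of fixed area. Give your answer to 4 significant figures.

P ∝ T⁴, so P₂/P₁ = (T₂/T₁)⁴ = (758.7/1094)⁴ = (0.693510)⁴ = 0.2313.

P₂/P₁ ≈ 0.2313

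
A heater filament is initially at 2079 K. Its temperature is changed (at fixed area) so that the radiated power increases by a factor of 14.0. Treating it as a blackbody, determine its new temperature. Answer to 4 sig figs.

P ∝ T⁴, so T₂/T₁ = (P₂/P₁)^(1/4) = (14.0)^(1/4) = 1.93434.
T₂ = 2079 × 1.93434 = 4021 K.

T₂ ≈ 4021 K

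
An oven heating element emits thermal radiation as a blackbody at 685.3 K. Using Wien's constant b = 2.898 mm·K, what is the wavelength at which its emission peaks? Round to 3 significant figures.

Wien's displacement law: λ_max = b/T = (2.898×10⁻³ m·K)/(685.3 K) = 4.229×10⁻⁶ m.
That is 4.23 μm, in the infrared range.

λ_max ≈ 4.23 μm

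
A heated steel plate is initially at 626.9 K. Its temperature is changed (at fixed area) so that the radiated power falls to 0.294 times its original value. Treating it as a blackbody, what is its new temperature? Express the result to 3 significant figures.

P ∝ T⁴, so T₂/T₁ = (P₂/P₁)^(1/4) = (0.294)^(1/4) = 0.736354.
T₂ = 626.9 × 0.736354 = 462 K.

T₂ ≈ 462 K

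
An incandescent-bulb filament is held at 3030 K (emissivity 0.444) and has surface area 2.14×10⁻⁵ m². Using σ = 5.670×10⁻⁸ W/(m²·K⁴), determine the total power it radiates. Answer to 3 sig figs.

Area A = 2.14×10⁻⁵ m².
P = εσAT⁴ = 0.444 × 5.670×10⁻⁸ × 2.14×10⁻⁵ × (3030)⁴ = 45.4 W.

P ≈ 45.4 W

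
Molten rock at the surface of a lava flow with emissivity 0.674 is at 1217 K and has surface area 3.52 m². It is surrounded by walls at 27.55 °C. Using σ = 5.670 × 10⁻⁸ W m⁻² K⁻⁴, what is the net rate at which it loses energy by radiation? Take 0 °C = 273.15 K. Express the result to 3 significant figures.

Net loss ≈ 2.94×10⁵ W

Surroundings: T = 27.55 °C + 273.15 = 300.70 K.
Area A = 3.52 m².
Net radiated power P_net = εσA(T⁴ − T₀⁴) = 0.674×5.670×10⁻⁸×3.52×(1217⁴ − 300.70⁴).
T⁴ − T₀⁴ = 2.19362×10¹² − 8.17587×10⁹ = 2.18544×10¹² K⁴, so P_net = 2.94×10⁵ W.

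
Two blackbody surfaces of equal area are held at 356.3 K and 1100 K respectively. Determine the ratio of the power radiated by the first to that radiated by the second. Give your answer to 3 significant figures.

P₁/P₂ ≈ 0.0110

With equal areas, P₁/P₂ = (T₁/T₂)⁴ = (356.3/1100)⁴ = 0.0110.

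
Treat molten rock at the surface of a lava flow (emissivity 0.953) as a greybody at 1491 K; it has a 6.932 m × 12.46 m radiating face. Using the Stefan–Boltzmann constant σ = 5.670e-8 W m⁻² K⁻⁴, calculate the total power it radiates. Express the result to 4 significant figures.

Area A = 6.932 × 12.46 = 86.3727 m².
P = εσAT⁴ = 0.953 × 5.670×10⁻⁸ × 86.3727 × (1491)⁴ = 2.307×10⁷ W.

P ≈ 2.307×10⁷ W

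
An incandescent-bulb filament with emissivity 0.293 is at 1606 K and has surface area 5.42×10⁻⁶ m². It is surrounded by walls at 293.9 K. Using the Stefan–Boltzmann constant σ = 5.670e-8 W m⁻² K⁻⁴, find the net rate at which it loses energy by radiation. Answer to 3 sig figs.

Area A = 5.42×10⁻⁶ m².
Net radiated power P_net = εσA(T⁴ − T₀⁴) = 0.293×5.670×10⁻⁸×5.42×10⁻⁶×(1606⁴ − 293.9⁴).
T⁴ − T₀⁴ = 6.65246×10¹² − 7.46102×10⁹ = 6.64500×10¹² K⁴, so P_net = 0.598 W.

Net loss ≈ 0.598 W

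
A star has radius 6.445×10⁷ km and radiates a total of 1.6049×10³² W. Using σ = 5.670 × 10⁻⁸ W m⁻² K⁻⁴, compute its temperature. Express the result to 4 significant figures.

T ≈ 1.526×10⁴ K

Surface area A = 4πR² = 4π(6.445×10¹⁰ m)² = 5.21982×10²² m².
P = σAT⁴ ⇒ T = (P/(σA))^(1/4) = (1.6049×10³²/(5.670×10⁻⁸×5.21982×10²²))^(1/4) = 1.526×10⁴ K.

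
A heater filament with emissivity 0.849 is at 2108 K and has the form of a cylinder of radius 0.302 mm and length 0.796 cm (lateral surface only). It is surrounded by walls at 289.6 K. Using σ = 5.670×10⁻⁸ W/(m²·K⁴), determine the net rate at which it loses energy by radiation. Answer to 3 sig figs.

Lateral area A = 2πrL = 2π×3.02×10⁻⁴×7.96×10⁻³ = 1.51043×10⁻⁵ m².
Net radiated power P_net = εσA(T⁴ − T₀⁴) = 0.849×5.670×10⁻⁸×1.51043×10⁻⁵×(2108⁴ − 289.6⁴).
T⁴ − T₀⁴ = 1.97461×10¹³ − 7.03387×10⁹ = 1.97391×10¹³ K⁴, so P_net = 14.4 W.

Net loss ≈ 14.4 W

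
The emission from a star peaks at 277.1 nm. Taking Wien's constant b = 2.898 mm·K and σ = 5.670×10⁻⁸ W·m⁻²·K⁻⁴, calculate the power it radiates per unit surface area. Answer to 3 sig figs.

Wien's law: T = b/λ_max = 2.898×10⁻³/2.771×10⁻⁷ = 10458.3 K.
Then I = σT⁴ = 5.670×10⁻⁸×(10458.3)⁴ = 6.78×10⁸ W/m².

I ≈ 6.78×10⁸ W/m²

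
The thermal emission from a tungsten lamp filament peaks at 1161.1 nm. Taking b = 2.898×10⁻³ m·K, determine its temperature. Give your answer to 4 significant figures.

T ≈ 2496 K

Wien's law gives T = b/λ_max = (2.898×10⁻³ m·K)/(1.1611×10⁻⁶ m) = 2496 K.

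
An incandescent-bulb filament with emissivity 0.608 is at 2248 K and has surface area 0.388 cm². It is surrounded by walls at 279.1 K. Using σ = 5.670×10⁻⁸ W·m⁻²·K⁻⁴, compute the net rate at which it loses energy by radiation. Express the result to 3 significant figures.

Area A = 0.388 cm² = 3.88×10⁻⁵ m².
Net radiated power P_net = εσA(T⁴ − T₀⁴) = 0.608×5.670×10⁻⁸×3.88×10⁻⁵×(2248⁴ − 279.1⁴).
T⁴ − T₀⁴ = 2.55379×10¹³ − 6.06791×10⁹ = 2.55318×10¹³ K⁴, so P_net = 34.2 W.

Net loss ≈ 34.2 W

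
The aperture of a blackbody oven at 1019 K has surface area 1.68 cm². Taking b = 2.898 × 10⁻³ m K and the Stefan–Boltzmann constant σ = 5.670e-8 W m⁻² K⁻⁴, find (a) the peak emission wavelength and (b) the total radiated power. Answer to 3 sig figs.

(a) λ_max = b/T = 2.898×10⁻³/1019 = 2.844×10⁻⁶ m = 2.84 μm.
Area A = 1.68 cm² = 1.68×10⁻⁴ m².
(b) P = σAT⁴ = 5.670×10⁻⁸×1.68×10⁻⁴×(1019)⁴ = 10.3 W.

λ_max ≈ 2.84 μm; P ≈ 10.3 W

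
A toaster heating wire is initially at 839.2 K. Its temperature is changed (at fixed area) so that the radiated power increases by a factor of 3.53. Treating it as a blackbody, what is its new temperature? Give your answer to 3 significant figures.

T₂ ≈ 1.15×10³ K

P ∝ T⁴, so T₂/T₁ = (P₂/P₁)^(1/4) = (3.53)^(1/4) = 1.37070.
T₂ = 839.2 × 1.37070 = 1.15×10³ K.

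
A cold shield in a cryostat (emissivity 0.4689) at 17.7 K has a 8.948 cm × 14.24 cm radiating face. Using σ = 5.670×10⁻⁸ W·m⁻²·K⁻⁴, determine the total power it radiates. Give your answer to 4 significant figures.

P ≈ 3.325×10⁻⁵ W

Area A = 0.08948 × 0.1424 = 0.012742 m².
P = εσAT⁴ = 0.4689 × 5.670×10⁻⁸ × 0.012742 × (17.7)⁴ = 3.325×10⁻⁵ W.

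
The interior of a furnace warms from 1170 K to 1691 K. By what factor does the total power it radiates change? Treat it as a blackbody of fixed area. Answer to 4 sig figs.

P₂/P₁ ≈ 4.363

P ∝ T⁴, so P₂/P₁ = (T₂/T₁)⁴ = (1691/1170)⁴ = (1.44530)⁴ = 4.363.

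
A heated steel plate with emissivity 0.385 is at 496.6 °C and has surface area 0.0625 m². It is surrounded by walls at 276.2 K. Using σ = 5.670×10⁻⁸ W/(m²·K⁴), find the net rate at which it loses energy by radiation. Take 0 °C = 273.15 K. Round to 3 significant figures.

Net loss ≈ 471 W

T = 496.6 °C + 273.15 = 769.75 K.
Area A = 0.0625 m².
Net radiated power P_net = εσA(T⁴ − T₀⁴) = 0.385×5.670×10⁻⁸×0.0625×(769.75⁴ − 276.2⁴).
T⁴ − T₀⁴ = 3.51074×10¹¹ − 5.81962×10⁹ = 3.45254×10¹¹ K⁴, so P_net = 471 W.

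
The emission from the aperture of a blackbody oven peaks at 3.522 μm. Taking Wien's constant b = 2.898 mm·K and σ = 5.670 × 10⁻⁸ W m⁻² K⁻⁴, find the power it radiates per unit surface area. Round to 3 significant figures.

I ≈ 2.60×10⁴ W/m²

Wien's law: T = b/λ_max = 2.898×10⁻³/3.522×10⁻⁶ = 822.828 K.
Then I = σT⁴ = 5.670×10⁻⁸×(822.828)⁴ = 2.60×10⁴ W/m².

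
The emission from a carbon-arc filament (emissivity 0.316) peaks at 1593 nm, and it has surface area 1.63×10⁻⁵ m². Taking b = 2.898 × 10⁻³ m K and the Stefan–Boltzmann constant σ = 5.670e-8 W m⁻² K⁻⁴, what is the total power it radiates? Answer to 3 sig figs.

Wien's law: T = b/λ_max = 2.898×10⁻³/1.593×10⁻⁶ = 1819.21 K.
Area A = 1.63×10⁻⁵ m².
Then P = εσAT⁴ = 0.316×5.670×10⁻⁸×1.63×10⁻⁵×(1819.21)⁴ = 3.20 W.

P ≈ 3.20 W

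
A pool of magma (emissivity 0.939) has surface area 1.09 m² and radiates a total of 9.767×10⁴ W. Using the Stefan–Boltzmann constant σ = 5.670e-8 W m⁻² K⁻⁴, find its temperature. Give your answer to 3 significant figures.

T ≈ 1.14×10³ K

Area A = 1.09 m².
P = εσAT⁴ ⇒ T = (P/(εσA))^(1/4) = (9.767×10⁴/(0.939×5.670×10⁻⁸×1.09))^(1/4) = 1.14×10³ K.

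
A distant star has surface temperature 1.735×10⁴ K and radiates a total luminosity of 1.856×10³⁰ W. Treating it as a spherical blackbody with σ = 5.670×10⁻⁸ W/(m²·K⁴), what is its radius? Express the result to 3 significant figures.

R ≈ 5.36×10⁹ m

L = 4πR²σT⁴ ⇒ R = √(L/(4πσT⁴)).
σT⁴ = 5.13784×10⁹ W/m², so R = √(1.856×10³⁰/(4π×5.13784×10⁹)) = 5.36×10⁹ m.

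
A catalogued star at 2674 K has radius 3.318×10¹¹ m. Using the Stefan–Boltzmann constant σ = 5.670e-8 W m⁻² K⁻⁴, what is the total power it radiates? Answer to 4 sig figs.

Surface area A = 4πR² = 4π(3.318×10¹¹ m)² = 1.38345×10²⁴ m².
P = σAT⁴ = 5.670×10⁻⁸ × 1.38345×10²⁴ × (2674)⁴ = 4.010×10³⁰ W.

P ≈ 4.010×10³⁰ W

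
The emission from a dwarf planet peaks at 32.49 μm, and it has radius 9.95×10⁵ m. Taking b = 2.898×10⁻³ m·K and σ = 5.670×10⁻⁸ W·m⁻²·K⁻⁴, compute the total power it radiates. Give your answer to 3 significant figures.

Wien's law: T = b/λ_max = 2.898×10⁻³/3.249×10⁻⁵ = 89.1967 K.
Surface area A = 4πR² = 4π(9.95×10⁵ m)² = 1.24410×10¹³ m².
Then P = σAT⁴ = 5.670×10⁻⁸×1.24410×10¹³×(89.1967)⁴ = 4.47×10¹³ W.

P ≈ 4.47×10¹³ W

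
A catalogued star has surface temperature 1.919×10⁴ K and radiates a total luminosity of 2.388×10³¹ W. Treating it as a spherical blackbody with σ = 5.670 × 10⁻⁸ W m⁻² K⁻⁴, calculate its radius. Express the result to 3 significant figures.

L = 4πR²σT⁴ ⇒ R = √(L/(4πσT⁴)).
σT⁴ = 7.68923×10⁹ W/m², so R = √(2.388×10³¹/(4π×7.68923×10⁹)) = 1.57×10¹⁰ m.

R ≈ 1.57×10¹⁰ m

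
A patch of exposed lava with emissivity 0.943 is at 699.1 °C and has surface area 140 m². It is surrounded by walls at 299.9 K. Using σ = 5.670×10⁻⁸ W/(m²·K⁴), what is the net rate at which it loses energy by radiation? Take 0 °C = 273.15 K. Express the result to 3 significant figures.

T = 699.1 °C + 273.15 = 972.25 K.
Area A = 140 m².
Net radiated power P_net = εσA(T⁴ − T₀⁴) = 0.943×5.670×10⁻⁸×140×(972.25⁴ − 299.9⁴).
T⁴ − T₀⁴ = 8.93535×10¹¹ − 8.08921×10⁹ = 8.85446×10¹¹ K⁴, so P_net = 6.63×10⁶ W.

Net loss ≈ 6.63×10⁶ W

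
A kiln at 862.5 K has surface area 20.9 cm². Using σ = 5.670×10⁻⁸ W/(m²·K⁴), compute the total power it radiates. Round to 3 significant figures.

Area A = 20.9 cm² = 2.09×10⁻³ m².
P = σAT⁴ = 5.670×10⁻⁸ × 2.09×10⁻³ × (862.5)⁴ = 65.6 W.

P ≈ 65.6 W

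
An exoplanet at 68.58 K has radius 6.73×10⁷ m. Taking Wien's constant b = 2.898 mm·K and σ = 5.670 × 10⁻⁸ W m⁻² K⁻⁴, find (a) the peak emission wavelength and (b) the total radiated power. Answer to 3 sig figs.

λ_max ≈ 42.3 μm; P ≈ 7.14×10¹⁶ W

(a) λ_max = b/T = 2.898×10⁻³/68.58 = 4.226×10⁻⁵ m = 42.3 μm.
Surface area A = 4πR² = 4π(6.73×10⁷ m)² = 5.69167×10¹⁶ m².
(b) P = σAT⁴ = 5.670×10⁻⁸×5.69167×10¹⁶×(68.58)⁴ = 7.14×10¹⁶ W.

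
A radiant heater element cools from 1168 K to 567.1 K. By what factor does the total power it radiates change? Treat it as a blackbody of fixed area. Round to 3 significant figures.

P₂/P₁ ≈ 0.0556

P ∝ T⁴, so P₂/P₁ = (T₂/T₁)⁴ = (567.1/1168)⁴ = (0.485531)⁴ = 0.0556.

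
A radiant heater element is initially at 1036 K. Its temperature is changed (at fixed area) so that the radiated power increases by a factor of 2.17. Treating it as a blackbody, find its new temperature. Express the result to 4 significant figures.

P ∝ T⁴, so T₂/T₁ = (P₂/P₁)^(1/4) = (2.17)^(1/4) = 1.21371.
T₂ = 1036 × 1.21371 = 1257 K.

T₂ ≈ 1257 K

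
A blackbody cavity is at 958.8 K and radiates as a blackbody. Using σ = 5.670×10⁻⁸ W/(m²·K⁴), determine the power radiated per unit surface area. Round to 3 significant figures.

Stefan–Boltzmann: I = σT⁴ = 5.670×10⁻⁸ × (958.8)⁴ = 4.79×10⁴ W/m².

I ≈ 4.79×10⁴ W/m²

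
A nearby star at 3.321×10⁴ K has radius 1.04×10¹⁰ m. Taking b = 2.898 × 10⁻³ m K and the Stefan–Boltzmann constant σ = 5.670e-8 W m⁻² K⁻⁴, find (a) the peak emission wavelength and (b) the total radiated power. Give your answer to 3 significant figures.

(a) λ_max = b/T = 2.898×10⁻³/3.321×10⁴ = 8.726×10⁻⁸ m = 87.3 nm.
Surface area A = 4πR² = 4π(1.04×10¹⁰ m)² = 1.35918×10²¹ m².
(b) P = σAT⁴ = 5.670×10⁻⁸×1.35918×10²¹×(3.321×10⁴)⁴ = 9.37×10³¹ W.

λ_max ≈ 87.3 nm; P ≈ 9.37×10³¹ W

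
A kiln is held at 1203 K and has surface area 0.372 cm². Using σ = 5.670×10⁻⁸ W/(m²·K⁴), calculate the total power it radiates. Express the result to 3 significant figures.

Area A = 0.372 cm² = 3.72×10⁻⁵ m².
P = σAT⁴ = 5.670×10⁻⁸ × 3.72×10⁻⁵ × (1203)⁴ = 4.42 W.

P ≈ 4.42 W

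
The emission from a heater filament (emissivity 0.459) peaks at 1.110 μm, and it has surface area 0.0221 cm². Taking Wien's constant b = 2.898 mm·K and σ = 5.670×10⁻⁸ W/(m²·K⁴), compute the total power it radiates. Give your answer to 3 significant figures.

P ≈ 2.67 W

Wien's law: T = b/λ_max = 2.898×10⁻³/1.110×10⁻⁶ = 2610.81 K.
Area A = 0.0221 cm² = 2.21×10⁻⁶ m².
Then P = εσAT⁴ = 0.459×5.670×10⁻⁸×2.21×10⁻⁶×(2610.81)⁴ = 2.67 W.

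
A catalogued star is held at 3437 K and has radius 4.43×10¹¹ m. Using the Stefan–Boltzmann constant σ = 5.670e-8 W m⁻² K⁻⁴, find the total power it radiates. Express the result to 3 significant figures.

P ≈ 1.95×10³¹ W

Surface area A = 4πR² = 4π(4.43×10¹¹ m)² = 2.46614×10²⁴ m².
P = σAT⁴ = 5.670×10⁻⁸ × 2.46614×10²⁴ × (3437)⁴ = 1.95×10³¹ W.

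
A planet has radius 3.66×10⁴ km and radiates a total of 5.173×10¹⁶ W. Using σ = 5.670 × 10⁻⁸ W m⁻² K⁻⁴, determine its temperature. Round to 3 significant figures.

T ≈ 85.8 K

Surface area A = 4πR² = 4π(3.66×10⁷ m)² = 1.68334×10¹⁶ m².
P = σAT⁴ ⇒ T = (P/(σA))^(1/4) = (5.173×10¹⁶/(5.670×10⁻⁸×1.68334×10¹⁶))^(1/4) = 85.8 K.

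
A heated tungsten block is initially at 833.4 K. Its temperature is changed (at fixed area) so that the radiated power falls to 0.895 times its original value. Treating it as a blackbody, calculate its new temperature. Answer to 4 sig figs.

P ∝ T⁴, so T₂/T₁ = (P₂/P₁)^(1/4) = (0.895)^(1/4) = 0.972648.
T₂ = 833.4 × 0.972648 = 810.6 K.

T₂ ≈ 810.6 K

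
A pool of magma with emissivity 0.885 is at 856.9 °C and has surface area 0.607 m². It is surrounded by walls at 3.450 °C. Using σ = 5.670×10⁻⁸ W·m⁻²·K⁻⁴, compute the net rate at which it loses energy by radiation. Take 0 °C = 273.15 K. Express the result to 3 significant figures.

T = 856.9 °C + 273.15 = 1130.05 K.
Surroundings: T = 3.450 °C + 273.15 = 276.600 K.
Area A = 0.607 m².
Net radiated power P_net = εσA(T⁴ − T₀⁴) = 0.885×5.670×10⁻⁸×0.607×(1130.05⁴ − 276.600⁴).
T⁴ − T₀⁴ = 1.63076×10¹² − 5.85341×10⁹ = 1.62491×10¹² K⁴, so P_net = 4.95×10⁴ W.

Net loss ≈ 4.95×10⁴ W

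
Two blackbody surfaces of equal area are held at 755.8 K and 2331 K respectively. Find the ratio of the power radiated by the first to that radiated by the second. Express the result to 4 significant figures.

With equal areas, P₁/P₂ = (T₁/T₂)⁴ = (755.8/2331)⁴ = 0.01105.

P₁/P₂ ≈ 0.01105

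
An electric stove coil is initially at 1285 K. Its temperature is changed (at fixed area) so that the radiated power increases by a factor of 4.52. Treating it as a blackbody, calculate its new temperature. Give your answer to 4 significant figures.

P ∝ T⁴, so T₂/T₁ = (P₂/P₁)^(1/4) = (4.52)^(1/4) = 1.45809.
T₂ = 1285 × 1.45809 = 1874 K.

T₂ ≈ 1874 K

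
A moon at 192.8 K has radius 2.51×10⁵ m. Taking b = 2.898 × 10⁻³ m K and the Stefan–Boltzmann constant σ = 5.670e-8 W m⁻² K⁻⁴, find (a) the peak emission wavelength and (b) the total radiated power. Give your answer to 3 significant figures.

(a) λ_max = b/T = 2.898×10⁻³/192.8 = 1.503×10⁻⁵ m = 15.0 μm.
Surface area A = 4πR² = 4π(2.51×10⁵ m)² = 7.91694×10¹¹ m².
(b) P = σAT⁴ = 5.670×10⁻⁸×7.91694×10¹¹×(192.8)⁴ = 6.20×10¹³ W.

λ_max ≈ 15.0 μm; P ≈ 6.20×10¹³ W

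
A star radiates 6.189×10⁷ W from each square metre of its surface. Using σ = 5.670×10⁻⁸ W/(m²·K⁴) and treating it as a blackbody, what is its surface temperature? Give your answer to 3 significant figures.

T ≈ 5.75×10³ K

I = σT⁴, so T = (I/σ)^(1/4) = (6.189×10⁷/(5.670×10⁻⁸))^(1/4) = 5.75×10³ K.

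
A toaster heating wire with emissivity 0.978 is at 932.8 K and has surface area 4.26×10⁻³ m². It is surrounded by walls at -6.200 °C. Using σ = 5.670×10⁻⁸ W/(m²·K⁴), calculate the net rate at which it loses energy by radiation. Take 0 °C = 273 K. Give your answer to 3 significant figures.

Net loss ≈ 178 W

Surroundings: T = -6.200 °C + 273 = 266.800 K.
Area A = 4.26×10⁻³ m².
Net radiated power P_net = εσA(T⁴ − T₀⁴) = 0.978×5.670×10⁻⁸×4.26×10⁻³×(932.8⁴ − 266.800⁴).
T⁴ − T₀⁴ = 7.57102×10¹¹ − 5.06691×10⁹ = 7.52035×10¹¹ K⁴, so P_net = 178 W.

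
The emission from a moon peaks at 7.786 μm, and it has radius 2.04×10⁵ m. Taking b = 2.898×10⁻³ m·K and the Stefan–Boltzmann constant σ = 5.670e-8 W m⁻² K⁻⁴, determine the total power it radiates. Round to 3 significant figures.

Wien's law: T = b/λ_max = 2.898×10⁻³/7.786×10⁻⁶ = 372.207 K.
Surface area A = 4πR² = 4π(2.04×10⁵ m)² = 5.22962×10¹¹ m².
Then P = σAT⁴ = 5.670×10⁻⁸×5.22962×10¹¹×(372.207)⁴ = 5.69×10¹⁴ W.

P ≈ 5.69×10¹⁴ W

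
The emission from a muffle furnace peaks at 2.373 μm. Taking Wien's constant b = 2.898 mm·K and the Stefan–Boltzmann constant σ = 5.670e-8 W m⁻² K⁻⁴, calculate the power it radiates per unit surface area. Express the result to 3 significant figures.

Wien's law: T = b/λ_max = 2.898×10⁻³/2.373×10⁻⁶ = 1221.24 K.
Then I = σT⁴ = 5.670×10⁻⁸×(1221.24)⁴ = 1.26×10⁵ W/m².

I ≈ 1.26×10⁵ W/m²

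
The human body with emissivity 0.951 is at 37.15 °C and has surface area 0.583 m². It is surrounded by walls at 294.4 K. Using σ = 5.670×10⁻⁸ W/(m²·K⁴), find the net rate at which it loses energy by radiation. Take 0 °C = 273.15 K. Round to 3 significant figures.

Net loss ≈ 55.3 W

T = 37.15 °C + 273.15 = 310.30 K.
Area A = 0.583 m².
Net radiated power P_net = εσA(T⁴ − T₀⁴) = 0.951×5.670×10⁻⁸×0.583×(310.30⁴ − 294.4⁴).
T⁴ − T₀⁴ = 9.27101×10⁹ − 7.51192×10⁹ = 1.75909×10⁹ K⁴, so P_net = 55.3 W.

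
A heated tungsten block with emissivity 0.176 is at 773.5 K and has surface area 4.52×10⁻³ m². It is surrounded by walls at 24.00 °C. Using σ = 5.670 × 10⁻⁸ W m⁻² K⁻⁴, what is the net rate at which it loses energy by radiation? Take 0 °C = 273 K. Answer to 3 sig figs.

Net loss ≈ 15.8 W

Surroundings: T = 24.00 °C + 273 = 297.00 K.
Area A = 4.52×10⁻³ m².
Net radiated power P_net = εσA(T⁴ − T₀⁴) = 0.176×5.670×10⁻⁸×4.52×10⁻³×(773.5⁴ − 297.00⁴).
T⁴ − T₀⁴ = 3.57966×10¹¹ − 7.78083×10⁹ = 3.50185×10¹¹ K⁴, so P_net = 15.8 W.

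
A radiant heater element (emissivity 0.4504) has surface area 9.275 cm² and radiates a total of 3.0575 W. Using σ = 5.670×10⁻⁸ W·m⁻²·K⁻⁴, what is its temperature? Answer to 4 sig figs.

T ≈ 599.4 K

Area A = 9.275 cm² = 9.275×10⁻⁴ m².
P = εσAT⁴ ⇒ T = (P/(εσA))^(1/4) = (3.0575/(0.4504×5.670×10⁻⁸×9.275×10⁻⁴))^(1/4) = 599.4 K.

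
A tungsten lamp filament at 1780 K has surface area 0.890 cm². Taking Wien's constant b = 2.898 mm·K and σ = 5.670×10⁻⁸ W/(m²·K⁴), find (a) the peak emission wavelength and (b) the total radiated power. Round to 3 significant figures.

(a) λ_max = b/T = 2.898×10⁻³/1780 = 1.628×10⁻⁶ m = 1.63×10³ nm.
Area A = 0.890 cm² = 8.90×10⁻⁵ m².
(b) P = σAT⁴ = 5.670×10⁻⁸×8.90×10⁻⁵×(1780)⁴ = 50.7 W.

λ_max ≈ 1.63×10³ nm; P ≈ 50.7 W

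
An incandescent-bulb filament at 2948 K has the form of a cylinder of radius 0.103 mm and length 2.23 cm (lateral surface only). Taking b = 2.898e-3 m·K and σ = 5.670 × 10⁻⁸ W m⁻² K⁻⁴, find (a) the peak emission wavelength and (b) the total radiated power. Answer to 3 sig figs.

λ_max ≈ 0.983 μm; P ≈ 61.8 W

(a) λ_max = b/T = 2.898×10⁻³/2948 = 9.830×10⁻⁷ m = 0.983 μm.
Lateral area A = 2πrL = 2π×1.03×10⁻⁴×0.0223 = 1.44318×10⁻⁵ m².
(b) P = σAT⁴ = 5.670×10⁻⁸×1.44318×10⁻⁵×(2948)⁴ = 61.8 W.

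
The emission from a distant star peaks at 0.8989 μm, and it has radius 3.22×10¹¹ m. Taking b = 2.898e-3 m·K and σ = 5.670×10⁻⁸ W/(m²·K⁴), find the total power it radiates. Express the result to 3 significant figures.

P ≈ 7.98×10³⁰ W

Wien's law: T = b/λ_max = 2.898×10⁻³/8.989×10⁻⁷ = 3223.94 K.
Surface area A = 4πR² = 4π(3.22×10¹¹ m)² = 1.30293×10²⁴ m².
Then P = σAT⁴ = 5.670×10⁻⁸×1.30293×10²⁴×(3223.94)⁴ = 7.98×10³⁰ W.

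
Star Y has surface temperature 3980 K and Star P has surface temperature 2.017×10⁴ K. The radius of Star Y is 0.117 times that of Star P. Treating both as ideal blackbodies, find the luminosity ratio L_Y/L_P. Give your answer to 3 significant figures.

L ∝ R²T⁴, so L_Y/L_P = (R_Y/R_P)²(T_Y/T_P)⁴ = (0.117)² × (3980/2.017×10⁴)⁴ = 0.013689 × 1.51603×10⁻³ = 2.08×10⁻⁵.

L_Y/L_P ≈ 2.08×10⁻⁵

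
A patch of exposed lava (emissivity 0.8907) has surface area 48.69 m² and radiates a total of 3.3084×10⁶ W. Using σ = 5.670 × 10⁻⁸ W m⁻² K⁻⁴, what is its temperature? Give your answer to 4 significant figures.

T ≈ 1077 K

Area A = 48.69 m².
P = εσAT⁴ ⇒ T = (P/(εσA))^(1/4) = (3.3084×10⁶/(0.8907×5.670×10⁻⁸×48.69))^(1/4) = 1077 K.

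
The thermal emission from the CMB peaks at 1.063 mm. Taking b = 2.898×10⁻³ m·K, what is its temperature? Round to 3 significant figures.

T ≈ 2.73 K

Wien's law gives T = b/λ_max = (2.898×10⁻³ m·K)/(1.063×10⁻³ m) = 2.73 K.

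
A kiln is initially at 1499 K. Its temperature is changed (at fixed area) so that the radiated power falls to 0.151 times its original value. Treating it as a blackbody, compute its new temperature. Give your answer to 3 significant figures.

T₂ ≈ 934 K

P ∝ T⁴, so T₂/T₁ = (P₂/P₁)^(1/4) = (0.151)^(1/4) = 0.623368.
T₂ = 1499 × 0.623368 = 934 K.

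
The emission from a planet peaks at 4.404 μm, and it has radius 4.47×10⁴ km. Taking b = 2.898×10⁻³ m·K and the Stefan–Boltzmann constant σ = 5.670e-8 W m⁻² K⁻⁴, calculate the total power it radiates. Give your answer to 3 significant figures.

P ≈ 2.67×10²⁰ W

Wien's law: T = b/λ_max = 2.898×10⁻³/4.404×10⁻⁶ = 658.038 K.
Surface area A = 4πR² = 4π(4.47×10⁷ m)² = 2.51087×10¹⁶ m².
Then P = σAT⁴ = 5.670×10⁻⁸×2.51087×10¹⁶×(658.038)⁴ = 2.67×10²⁰ W.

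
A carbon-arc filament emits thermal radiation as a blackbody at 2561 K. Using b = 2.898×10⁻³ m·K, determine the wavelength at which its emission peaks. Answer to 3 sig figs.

Wien's displacement law: λ_max = b/T = (2.898×10⁻³ m·K)/(2561 K) = 1.132×10⁻⁶ m.
That is 1.13×10³ nm, in the infrared range.

λ_max ≈ 1.13×10³ nm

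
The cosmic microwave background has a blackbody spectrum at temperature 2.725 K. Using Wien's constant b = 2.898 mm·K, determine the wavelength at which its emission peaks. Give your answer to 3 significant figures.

λ_max ≈ 1.06 mm

Wien's displacement law: λ_max = b/T = (2.898×10⁻³ m·K)/(2.725 K) = 1.063×10⁻³ m.
That is 1.06 mm, in the microwave range.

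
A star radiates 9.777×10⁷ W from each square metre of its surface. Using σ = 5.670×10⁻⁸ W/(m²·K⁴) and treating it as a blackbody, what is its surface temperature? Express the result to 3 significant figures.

I = σT⁴, so T = (I/σ)^(1/4) = (9.777×10⁷/(5.670×10⁻⁸))^(1/4) = 6.44×10³ K.

T ≈ 6.44×10³ K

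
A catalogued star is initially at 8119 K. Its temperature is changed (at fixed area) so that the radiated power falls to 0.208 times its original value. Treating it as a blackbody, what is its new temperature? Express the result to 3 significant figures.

T₂ ≈ 5.48×10³ K

P ∝ T⁴, so T₂/T₁ = (P₂/P₁)^(1/4) = (0.208)^(1/4) = 0.675330.
T₂ = 8119 × 0.675330 = 5.48×10³ K.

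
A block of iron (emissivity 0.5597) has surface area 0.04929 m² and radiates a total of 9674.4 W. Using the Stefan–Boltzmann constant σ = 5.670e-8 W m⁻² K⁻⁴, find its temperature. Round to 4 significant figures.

Area A = 0.04929 m².
P = εσAT⁴ ⇒ T = (P/(εσA))^(1/4) = (9674.4/(0.5597×5.670×10⁻⁸×0.04929))^(1/4) = 1577 K.

T ≈ 1577 K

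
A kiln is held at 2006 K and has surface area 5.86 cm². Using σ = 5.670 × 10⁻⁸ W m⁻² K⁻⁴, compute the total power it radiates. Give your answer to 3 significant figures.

P ≈ 538 W

Area A = 5.86 cm² = 5.86×10⁻⁴ m².
P = σAT⁴ = 5.670×10⁻⁸ × 5.86×10⁻⁴ × (2006)⁴ = 538 W.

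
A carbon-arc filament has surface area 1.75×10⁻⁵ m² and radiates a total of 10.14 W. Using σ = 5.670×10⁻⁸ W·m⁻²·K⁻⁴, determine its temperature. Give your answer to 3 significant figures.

Area A = 1.75×10⁻⁵ m².
P = σAT⁴ ⇒ T = (P/(σA))^(1/4) = (10.14/(5.670×10⁻⁸×1.75×10⁻⁵))^(1/4) = 1.79×10³ K.

T ≈ 1.79×10³ K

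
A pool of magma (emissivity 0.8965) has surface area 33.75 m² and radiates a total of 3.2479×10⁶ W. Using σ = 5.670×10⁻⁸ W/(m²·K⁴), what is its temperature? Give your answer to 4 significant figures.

Area A = 33.75 m².
P = εσAT⁴ ⇒ T = (P/(εσA))^(1/4) = (3.2479×10⁶/(0.8965×5.670×10⁻⁸×33.75))^(1/4) = 1173 K.

T ≈ 1173 K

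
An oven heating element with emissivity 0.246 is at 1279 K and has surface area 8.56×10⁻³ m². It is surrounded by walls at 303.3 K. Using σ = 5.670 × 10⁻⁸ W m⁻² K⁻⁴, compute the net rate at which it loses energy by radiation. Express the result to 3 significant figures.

Area A = 8.56×10⁻³ m².
Net radiated power P_net = εσA(T⁴ − T₀⁴) = 0.246×5.670×10⁻⁸×8.56×10⁻³×(1279⁴ − 303.3⁴).
T⁴ − T₀⁴ = 2.67598×10¹² − 8.46232×10⁹ = 2.66752×10¹² K⁴, so P_net = 318 W.

Net loss ≈ 318 W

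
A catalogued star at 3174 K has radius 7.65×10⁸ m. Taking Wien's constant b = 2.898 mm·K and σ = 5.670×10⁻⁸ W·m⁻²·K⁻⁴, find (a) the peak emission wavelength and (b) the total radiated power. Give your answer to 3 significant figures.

(a) λ_max = b/T = 2.898×10⁻³/3174 = 9.130×10⁻⁷ m = 0.913 μm.
Surface area A = 4πR² = 4π(7.65×10⁸ m)² = 7.35415×10¹⁸ m².
(b) P = σAT⁴ = 5.670×10⁻⁸×7.35415×10¹⁸×(3174)⁴ = 4.23×10²⁵ W.

λ_max ≈ 0.913 μm; P ≈ 4.23×10²⁵ W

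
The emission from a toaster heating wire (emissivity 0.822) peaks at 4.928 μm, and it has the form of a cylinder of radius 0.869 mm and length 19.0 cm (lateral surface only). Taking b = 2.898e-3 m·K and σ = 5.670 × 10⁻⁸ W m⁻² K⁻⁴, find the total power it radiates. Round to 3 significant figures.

Wien's law: T = b/λ_max = 2.898×10⁻³/4.928×10⁻⁶ = 588.068 K.
Lateral area A = 2πrL = 2π×8.69×10⁻⁴×0.190 = 1.03742×10⁻³ m².
Then P = εσAT⁴ = 0.822×5.670×10⁻⁸×1.03742×10⁻³×(588.068)⁴ = 5.78 W.

P ≈ 5.78 W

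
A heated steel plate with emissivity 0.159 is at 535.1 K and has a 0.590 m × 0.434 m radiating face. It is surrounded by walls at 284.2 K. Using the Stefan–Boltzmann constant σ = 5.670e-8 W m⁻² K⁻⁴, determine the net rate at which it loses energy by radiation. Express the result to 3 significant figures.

Net loss ≈ 174 W

Area A = 0.590 × 0.434 = 0.25606 m².
Net radiated power P_net = εσA(T⁴ − T₀⁴) = 0.159×5.670×10⁻⁸×0.25606×(535.1⁴ − 284.2⁴).
T⁴ − T₀⁴ = 8.19860×10¹⁰ − 6.52373×10⁹ = 7.54623×10¹⁰ K⁴, so P_net = 174 W.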